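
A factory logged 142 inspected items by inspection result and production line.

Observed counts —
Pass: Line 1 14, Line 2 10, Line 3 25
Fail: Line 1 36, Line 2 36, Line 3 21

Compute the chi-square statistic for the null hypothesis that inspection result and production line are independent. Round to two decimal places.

Row totals: 49, 93. Column totals: 50, 46, 46. Grand total N = 142.
Expected counts (row total × column total / N):
  Pass, Line 1: 49×50/142 = 17.2535
  Pass, Line 2: 49×46/142 = 15.8732
  Pass, Line 3: 49×46/142 = 15.8732
  Fail, Line 1: 93×50/142 = 32.7465
  Fail, Line 2: 93×46/142 = 30.1268
  Fail, Line 3: 93×46/142 = 30.1268
Contributions (O − E)²/E:
  (14 − 17.2535)²/17.2535 = 0.6135
  (10 − 15.8732)²/15.8732 = 2.1731
  (25 − 15.8732)²/15.8732 = 5.2477
  (36 − 32.7465)²/32.7465 = 0.3232
  (36 − 30.1268)²/30.1268 = 1.1450
  (21 − 30.1268)²/30.1268 = 2.7649
χ² = 0.6135 + 2.1731 + 5.2477 + 0.3232 + 1.1450 + 2.7649 = 12.27

12.27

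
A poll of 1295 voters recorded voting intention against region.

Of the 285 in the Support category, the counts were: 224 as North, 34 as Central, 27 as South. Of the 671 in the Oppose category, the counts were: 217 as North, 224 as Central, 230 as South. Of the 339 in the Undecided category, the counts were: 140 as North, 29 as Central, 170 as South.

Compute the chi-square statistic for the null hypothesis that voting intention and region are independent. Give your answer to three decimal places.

Row totals: 285, 671, 339. Column totals: 581, 287, 427. Grand total N = 1295.
Expected counts (row total × column total / N):
  Support, North: 285×581/1295 = 127.8649
  Support, Central: 285×287/1295 = 63.1622
  Support, South: 285×427/1295 = 93.9730
  Oppose, North: 671×581/1295 = 301.0432
  Oppose, Central: 671×287/1295 = 148.7081
  Oppose, South: 671×427/1295 = 221.2486
  Undecided, North: 339×581/1295 = 152.0919
  Undecided, Central: 339×287/1295 = 75.1297
  Undecided, South: 339×427/1295 = 111.7784
Contributions (O − E)²/E:
  (224 − 127.8649)²/127.8649 = 72.2791
  (34 − 63.1622)²/63.1622 = 13.4643
  (27 − 93.9730)²/93.9730 = 47.7305
  (217 − 301.0432)²/301.0432 = 23.4626
  (224 − 148.7081)²/148.7081 = 38.1208
  (230 − 221.2486)²/221.2486 = 0.3462
  (140 − 152.0919)²/152.0919 = 0.9614
  (29 − 75.1297)²/75.1297 = 28.3237
  (170 − 111.7784)²/111.7784 = 30.3257
χ² = 72.2791 + 13.4643 + 47.7305 + 23.4626 + 38.1208 + 0.3462 + 0.9614 + 28.3237 + 30.3257 = 255.014

255.014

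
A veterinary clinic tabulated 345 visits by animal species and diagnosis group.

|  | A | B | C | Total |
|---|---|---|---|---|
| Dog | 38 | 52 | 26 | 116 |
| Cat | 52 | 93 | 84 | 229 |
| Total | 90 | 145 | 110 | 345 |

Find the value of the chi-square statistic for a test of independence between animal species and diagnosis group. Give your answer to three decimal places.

Grand total N = 345.
Expected counts (row total × column total / N):
  Dog, A: 116×90/345 = 30.260870
  Dog, B: 116×145/345 = 48.753623
  Dog, C: 116×110/345 = 36.985507
  Cat, A: 229×90/345 = 59.739130
  Cat, B: 229×145/345 = 96.246377
  Cat, C: 229×110/345 = 73.014493
Contributions (O − E)²/E:
  (38 − 30.260870)²/30.260870 = 1.9793
  (52 − 48.753623)²/48.753623 = 0.2162
  (26 − 36.985507)²/36.985507 = 3.2629
  (52 − 59.739130)²/59.739130 = 1.0026
  (93 − 96.246377)²/96.246377 = 0.1095
  (84 − 73.014493)²/73.014493 = 1.6528
χ² = 1.9793 + 0.2162 + 3.2629 + 1.0026 + 0.1095 + 1.6528 = 8.223

8.223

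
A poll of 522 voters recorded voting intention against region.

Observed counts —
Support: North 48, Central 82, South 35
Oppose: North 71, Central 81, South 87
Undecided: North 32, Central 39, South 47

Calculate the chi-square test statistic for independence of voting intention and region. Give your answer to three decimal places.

Row totals: 165, 239, 118. Column totals: 151, 202, 169. Grand total N = 522.
Expected counts (row total × column total / N):
  Support, North: 165×151/522 = 47.7299
  Support, Central: 165×202/522 = 63.8506
  Support, South: 165×169/522 = 53.4195
  Oppose, North: 239×151/522 = 69.1360
  Oppose, Central: 239×202/522 = 92.4866
  Oppose, South: 239×169/522 = 77.3774
  Undecided, North: 118×151/522 = 34.1341
  Undecided, Central: 118×202/522 = 45.6628
  Undecided, South: 118×169/522 = 38.2031
Contributions (O − E)²/E:
  (48 − 47.7299)²/47.7299 = 0.0015
  (82 − 63.8506)²/63.8506 = 5.1589
  (35 − 53.4195)²/53.4195 = 6.3512
  (71 − 69.1360)²/69.1360 = 0.0503
  (81 − 92.4866)²/92.4866 = 1.4266
  (87 − 77.3774)²/77.3774 = 1.1967
  (32 − 34.1341)²/34.1341 = 0.1334
  (39 − 45.6628)²/45.6628 = 0.9722
  (47 − 38.2031)²/38.2031 = 2.0256
χ² = 0.0015 + 5.1589 + 6.3512 + 0.0503 + 1.4266 + 1.1967 + 0.1334 + 0.9722 + 2.0256 = 17.316

17.316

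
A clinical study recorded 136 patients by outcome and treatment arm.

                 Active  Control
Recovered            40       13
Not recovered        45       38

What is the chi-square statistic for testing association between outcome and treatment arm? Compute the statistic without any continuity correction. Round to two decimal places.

Row totals: 53, 83. Column totals: 85, 51. Grand total N = 136.
Expected counts (row total × column total / N):
  Recovered, Active: 53×85/136 = 33.125
  Recovered, Control: 53×51/136 = 19.875
  Not recovered, Active: 83×85/136 = 51.875
  Not recovered, Control: 83×51/136 = 31.125
Contributions (O − E)²/E:
  (40 − 33.125)²/33.125 = 1.4269
  (13 − 19.875)²/19.875 = 2.3781
  (45 − 51.875)²/51.875 = 0.9111
  (38 − 31.125)²/31.125 = 1.5186
χ² = 1.4269 + 2.3781 + 0.9111 + 1.5186 = 6.23

6.23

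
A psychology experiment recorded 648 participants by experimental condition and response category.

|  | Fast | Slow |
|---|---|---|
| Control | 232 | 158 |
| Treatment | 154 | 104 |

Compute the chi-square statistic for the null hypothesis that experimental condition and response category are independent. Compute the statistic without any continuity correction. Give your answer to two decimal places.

Row totals: 390, 258. Column totals: 386, 262. Grand total N = 648.
Expected counts (row total × column total / N):
  Control, Fast: 390×386/648 = 232.315
  Control, Slow: 390×262/648 = 157.685
  Treatment, Fast: 258×386/648 = 153.685
  Treatment, Slow: 258×262/648 = 104.315
Contributions (O − E)²/E:
  (232 − 232.315)²/232.315 = 0.0004
  (158 − 157.685)²/157.685 = 0.0006
  (154 − 153.685)²/153.685 = 0.0006
  (104 − 104.315)²/104.315 = 0.0010
χ² = 0.0004 + 0.0006 + 0.0006 + 0.0010 = 0.00

0.00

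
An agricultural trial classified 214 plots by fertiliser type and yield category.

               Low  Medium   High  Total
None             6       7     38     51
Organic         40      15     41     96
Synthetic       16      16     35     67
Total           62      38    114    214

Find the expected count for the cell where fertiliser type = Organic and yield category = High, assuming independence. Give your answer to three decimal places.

51.140

Row total (Organic) = 96; column total (High) = 114; grand total N = 214.
Expected count = (row total × column total) / N = 96 × 114 / 214 = 51.140.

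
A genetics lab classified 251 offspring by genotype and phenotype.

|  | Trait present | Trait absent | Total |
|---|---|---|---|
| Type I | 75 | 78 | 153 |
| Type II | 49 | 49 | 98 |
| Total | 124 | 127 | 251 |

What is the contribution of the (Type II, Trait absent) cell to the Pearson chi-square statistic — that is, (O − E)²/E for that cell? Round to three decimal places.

0.007

Row total (Type II) = 98; column total (Trait absent) = 127; N = 251.
Expected count E = 98 × 127 / 251 = 49.5857.
Contribution = (O − E)²/E = (49 − 49.5857)² / 49.5857 = 0.007.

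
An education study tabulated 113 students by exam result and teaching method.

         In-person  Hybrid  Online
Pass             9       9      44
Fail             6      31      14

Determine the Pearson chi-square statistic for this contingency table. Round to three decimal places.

27.406

Row totals: 62, 51. Column totals: 15, 40, 58. Grand total N = 113.
Expected counts (row total × column total / N):
  Pass, In-person: 62×15/113 = 8.23009
  Pass, Hybrid: 62×40/113 = 21.94690
  Pass, Online: 62×58/113 = 31.82301
  Fail, In-person: 51×15/113 = 6.76991
  Fail, Hybrid: 51×40/113 = 18.05310
  Fail, Online: 51×58/113 = 26.17699
Contributions (O − E)²/E:
  (9 − 8.23009)²/8.23009 = 0.0720
  (9 − 21.94690)²/21.94690 = 7.6376
  (44 − 31.82301)²/31.82301 = 4.6595
  (6 − 6.76991)²/6.76991 = 0.0876
  (31 − 18.05310)²/18.05310 = 9.2850
  (14 − 26.17699)²/26.17699 = 5.6645
χ² = 0.0720 + 7.6376 + 4.6595 + 0.0876 + 9.2850 + 5.6645 = 27.406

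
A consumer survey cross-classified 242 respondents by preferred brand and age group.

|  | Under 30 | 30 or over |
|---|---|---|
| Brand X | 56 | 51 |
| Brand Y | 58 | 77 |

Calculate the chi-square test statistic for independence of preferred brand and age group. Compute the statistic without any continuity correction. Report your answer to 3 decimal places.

Row totals: 107, 135. Column totals: 114, 128. Grand total N = 242.
Expected counts (row total × column total / N):
  Brand X, Under 30: 107×114/242 = 50.4050
  Brand X, 30 or over: 107×128/242 = 56.5950
  Brand Y, Under 30: 135×114/242 = 63.5950
  Brand Y, 30 or over: 135×128/242 = 71.4050
Contributions (O − E)²/E:
  (56 − 50.4050)²/50.4050 = 0.6210
  (51 − 56.5950)²/56.5950 = 0.5531
  (58 − 63.5950)²/63.5950 = 0.4922
  (77 − 71.4050)²/71.4050 = 0.4384
χ² = 0.6210 + 0.5531 + 0.4922 + 0.4384 = 2.105

2.105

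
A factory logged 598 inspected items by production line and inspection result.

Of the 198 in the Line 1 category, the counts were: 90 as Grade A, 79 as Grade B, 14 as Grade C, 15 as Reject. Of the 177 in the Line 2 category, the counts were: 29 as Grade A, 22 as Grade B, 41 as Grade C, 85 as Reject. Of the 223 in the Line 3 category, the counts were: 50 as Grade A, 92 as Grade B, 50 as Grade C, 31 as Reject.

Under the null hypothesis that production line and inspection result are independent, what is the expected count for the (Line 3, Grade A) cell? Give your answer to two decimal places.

63.02

Row total (Line 3) = 223; column total (Grade A) = 169; grand total N = 598.
Expected count = (row total × column total) / N = 223 × 169 / 598 = 63.02.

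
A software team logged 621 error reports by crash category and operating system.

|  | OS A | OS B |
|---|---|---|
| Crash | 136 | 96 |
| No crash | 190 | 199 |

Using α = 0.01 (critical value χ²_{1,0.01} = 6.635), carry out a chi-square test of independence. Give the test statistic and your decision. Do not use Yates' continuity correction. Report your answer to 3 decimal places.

5.571; fail to reject H₀

Row totals: 232, 389. Column totals: 326, 295. Grand total N = 621.
Expected counts (row total × column total / N):
  Crash, OS A: 232×326/621 = 121.7907
  Crash, OS B: 232×295/621 = 110.2093
  No crash, OS A: 389×326/621 = 204.2093
  No crash, OS B: 389×295/621 = 184.7907
Contributions (O − E)²/E:
  (136 − 121.7907)²/121.7907 = 1.6578
  (96 − 110.2093)²/110.2093 = 1.8320
  (190 − 204.2093)²/204.2093 = 0.9887
  (199 − 184.7907)²/184.7907 = 1.0926
χ² = 1.6578 + 1.8320 + 0.9887 + 1.0926 = 5.571
df = (2−1)(2−1) = 1. Since 5.571 < 6.635, fail to reject the null hypothesis of independence at α = 0.01.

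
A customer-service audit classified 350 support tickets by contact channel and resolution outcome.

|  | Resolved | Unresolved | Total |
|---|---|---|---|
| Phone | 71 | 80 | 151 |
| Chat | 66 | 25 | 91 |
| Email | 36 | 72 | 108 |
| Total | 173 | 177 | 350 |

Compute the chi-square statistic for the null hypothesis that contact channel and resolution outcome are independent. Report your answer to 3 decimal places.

30.967

Grand total N = 350.
Expected counts (row total × column total / N):
  Phone, Resolved: 151×173/350 = 74.6371
  Phone, Unresolved: 151×177/350 = 76.3629
  Chat, Resolved: 91×173/350 = 44.9800
  Chat, Unresolved: 91×177/350 = 46.0200
  Email, Resolved: 108×173/350 = 53.3829
  Email, Unresolved: 108×177/350 = 54.6171
Contributions (O − E)²/E:
  (71 − 74.6371)²/74.6371 = 0.1772
  (80 − 76.3629)²/76.3629 = 0.1732
  (66 − 44.9800)²/44.9800 = 9.8230
  (25 − 46.0200)²/46.0200 = 9.6011
  (36 − 53.3829)²/53.3829 = 5.6603
  (72 − 54.6171)²/54.6171 = 5.5324
χ² = 0.1772 + 0.1732 + 9.8230 + 9.6011 + 5.6603 + 5.5324 = 30.967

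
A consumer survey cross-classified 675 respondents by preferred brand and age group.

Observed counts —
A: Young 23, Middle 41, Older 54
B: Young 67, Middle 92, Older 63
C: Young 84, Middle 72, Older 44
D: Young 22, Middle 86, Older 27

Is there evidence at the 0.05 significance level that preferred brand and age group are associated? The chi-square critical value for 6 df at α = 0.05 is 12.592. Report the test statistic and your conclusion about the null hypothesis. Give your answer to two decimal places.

Row totals: 118, 222, 200, 135. Column totals: 196, 291, 188. Grand total N = 675.
Expected counts (row total × column total / N):
  A, Young: 118×196/675 = 34.264
  A, Middle: 118×291/675 = 50.871
  A, Older: 118×188/675 = 32.865
  B, Young: 222×196/675 = 64.462
  B, Middle: 222×291/675 = 95.707
  B, Older: 222×188/675 = 61.831
  C, Young: 200×196/675 = 58.074
  C, Middle: 200×291/675 = 86.222
  C, Older: 200×188/675 = 55.704
  D, Young: 135×196/675 = 39.200
  D, Middle: 135×291/675 = 58.200
  D, Older: 135×188/675 = 37.600
Contributions (O − E)²/E:
  (23 − 34.264)²/34.264 = 3.7029
  (41 − 50.871)²/50.871 = 1.9154
  (54 − 32.865)²/32.865 = 13.5916
  (67 − 64.462)²/64.462 = 0.0999
  (92 − 95.707)²/95.707 = 0.1436
  (63 − 61.831)²/61.831 = 0.0221
  (84 − 58.074)²/58.074 = 11.5742
  (72 − 86.222)²/86.222 = 2.3459
  (44 − 55.704)²/55.704 = 2.4591
  (22 − 39.200)²/39.200 = 7.5469
  (86 − 58.200)²/58.200 = 13.2790
  (27 − 37.600)²/37.600 = 2.9883
χ² = 3.7029 + 1.9154 + 13.5916 + 0.0999 + 0.1436 + 0.0221 + 11.5742 + 2.3459 + 2.4591 + 7.5469 + 13.2790 + 2.9883 = 59.67
df = (4−1)(3−1) = 6. Since 59.67 > 12.592, reject the null hypothesis of independence at α = 0.05.

59.67; reject H₀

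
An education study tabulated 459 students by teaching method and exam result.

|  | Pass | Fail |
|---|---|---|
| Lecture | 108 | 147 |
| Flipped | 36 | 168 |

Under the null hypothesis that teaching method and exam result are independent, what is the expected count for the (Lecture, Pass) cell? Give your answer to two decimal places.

Row total (Lecture) = 255; column total (Pass) = 144; grand total N = 459.
Expected count = (row total × column total) / N = 255 × 144 / 459 = 80.00.

80.00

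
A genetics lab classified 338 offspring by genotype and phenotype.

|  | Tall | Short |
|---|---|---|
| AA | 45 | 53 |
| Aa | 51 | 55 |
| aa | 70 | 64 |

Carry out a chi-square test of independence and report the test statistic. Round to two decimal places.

Row totals: 98, 106, 134. Column totals: 166, 172. Grand total N = 338.
Expected counts (row total × column total / N):
  AA, Tall: 98×166/338 = 48.130
  AA, Short: 98×172/338 = 49.870
  Aa, Tall: 106×166/338 = 52.059
  Aa, Short: 106×172/338 = 53.941
  aa, Tall: 134×166/338 = 65.811
  aa, Short: 134×172/338 = 68.189
Contributions (O − E)²/E:
  (45 − 48.130)²/48.130 = 0.2036
  (53 − 49.870)²/49.870 = 0.1964
  (51 − 52.059)²/52.059 = 0.0215
  (55 − 53.941)²/53.941 = 0.0208
  (70 − 65.811)²/65.811 = 0.2666
  (64 − 68.189)²/68.189 = 0.2573
χ² = 0.2036 + 0.1964 + 0.0215 + 0.0208 + 0.2666 + 0.2573 = 0.97

0.97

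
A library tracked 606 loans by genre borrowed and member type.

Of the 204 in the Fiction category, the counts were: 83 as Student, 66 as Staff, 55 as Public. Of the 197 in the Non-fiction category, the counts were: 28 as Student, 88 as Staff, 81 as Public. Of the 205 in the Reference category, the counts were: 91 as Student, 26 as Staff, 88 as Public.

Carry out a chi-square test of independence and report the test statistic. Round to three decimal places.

76.179

Row totals: 204, 197, 205. Column totals: 202, 180, 224. Grand total N = 606.
Expected counts (row total × column total / N):
  Fiction, Student: 204×202/606 = 68.0000
  Fiction, Staff: 204×180/606 = 60.5941
  Fiction, Public: 204×224/606 = 75.4059
  Non-fiction, Student: 197×202/606 = 65.6667
  Non-fiction, Staff: 197×180/606 = 58.5149
  Non-fiction, Public: 197×224/606 = 72.8185
  Reference, Student: 205×202/606 = 68.3333
  Reference, Staff: 205×180/606 = 60.8911
  Reference, Public: 205×224/606 = 75.7756
Contributions (O − E)²/E:
  (83 − 68.0000)²/68.0000 = 3.3088
  (66 − 60.5941)²/60.5941 = 0.4823
  (55 − 75.4059)²/75.4059 = 5.5221
  (28 − 65.6667)²/65.6667 = 21.6058
  (88 − 58.5149)²/58.5149 = 14.8573
  (81 − 72.8185)²/72.8185 = 0.9192
  (91 − 68.3333)²/68.3333 = 7.5187
  (26 − 60.8911)²/60.8911 = 19.9929
  (88 − 75.7756)²/75.7756 = 1.9721
χ² = 3.3088 + 0.4823 + 5.5221 + 21.6058 + 14.8573 + 0.9192 + 7.5187 + 19.9929 + 1.9721 = 76.179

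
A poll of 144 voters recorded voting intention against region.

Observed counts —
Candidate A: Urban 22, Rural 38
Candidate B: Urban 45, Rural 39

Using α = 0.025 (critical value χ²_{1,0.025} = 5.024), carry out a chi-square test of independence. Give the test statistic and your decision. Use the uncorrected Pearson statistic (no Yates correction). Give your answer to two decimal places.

Row totals: 60, 84. Column totals: 67, 77. Grand total N = 144.
Expected counts (row total × column total / N):
  Candidate A, Urban: 60×67/144 = 27.917
  Candidate A, Rural: 60×77/144 = 32.083
  Candidate B, Urban: 84×67/144 = 39.083
  Candidate B, Rural: 84×77/144 = 44.917
Contributions (O − E)²/E:
  (22 − 27.917)²/27.917 = 1.2541
  (38 − 32.083)²/32.083 = 1.0913
  (45 − 39.083)²/39.083 = 0.8958
  (39 − 44.917)²/44.917 = 0.7795
χ² = 1.2541 + 1.0913 + 0.8958 + 0.7795 = 4.02
df = (2−1)(2−1) = 1. Since 4.02 < 5.024, fail to reject the null hypothesis of independence at α = 0.025.

4.02; fail to reject H₀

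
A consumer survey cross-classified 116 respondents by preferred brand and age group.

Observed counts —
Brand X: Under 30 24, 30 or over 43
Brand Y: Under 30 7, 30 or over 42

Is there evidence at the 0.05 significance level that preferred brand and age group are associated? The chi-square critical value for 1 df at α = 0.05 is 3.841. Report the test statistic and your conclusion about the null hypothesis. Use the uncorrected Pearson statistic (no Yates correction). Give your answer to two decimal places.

6.70; reject H₀

Row totals: 67, 49. Column totals: 31, 85. Grand total N = 116.
Expected counts (row total × column total / N):
  Brand X, Under 30: 67×31/116 = 17.905
  Brand X, 30 or over: 67×85/116 = 49.095
  Brand Y, Under 30: 49×31/116 = 13.095
  Brand Y, 30 or over: 49×85/116 = 35.905
Contributions (O − E)²/E:
  (24 − 17.905)²/17.905 = 2.0748
  (43 − 49.095)²/49.095 = 0.7567
  (7 − 13.095)²/13.095 = 2.8369
  (42 − 35.905)²/35.905 = 1.0346
χ² = 2.0748 + 0.7567 + 2.8369 + 1.0346 = 6.70
df = (2−1)(2−1) = 1. Since 6.70 > 3.841, reject the null hypothesis of independence at α = 0.05.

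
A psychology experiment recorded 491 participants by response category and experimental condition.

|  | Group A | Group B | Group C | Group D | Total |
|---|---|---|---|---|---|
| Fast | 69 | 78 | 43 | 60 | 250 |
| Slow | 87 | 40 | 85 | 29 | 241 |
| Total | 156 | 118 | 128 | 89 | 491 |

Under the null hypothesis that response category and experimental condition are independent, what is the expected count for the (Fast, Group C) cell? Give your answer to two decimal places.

65.17

Row total (Fast) = 250; column total (Group C) = 128; grand total N = 491.
Expected count = (row total × column total) / N = 250 × 128 / 491 = 65.17.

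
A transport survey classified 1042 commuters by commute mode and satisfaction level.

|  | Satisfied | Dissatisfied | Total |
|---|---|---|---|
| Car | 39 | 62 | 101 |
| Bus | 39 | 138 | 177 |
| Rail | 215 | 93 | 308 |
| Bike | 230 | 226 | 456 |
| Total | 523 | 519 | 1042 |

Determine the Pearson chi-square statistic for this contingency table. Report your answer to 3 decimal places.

108.957

Grand total N = 1042.
Expected counts (row total × column total / N):
  Car, Satisfied: 101×523/1042 = 50.69386
  Car, Dissatisfied: 101×519/1042 = 50.30614
  Bus, Satisfied: 177×523/1042 = 88.83973
  Bus, Dissatisfied: 177×519/1042 = 88.16027
  Rail, Satisfied: 308×523/1042 = 154.59117
  Rail, Dissatisfied: 308×519/1042 = 153.40883
  Bike, Satisfied: 456×523/1042 = 228.87524
  Bike, Dissatisfied: 456×519/1042 = 227.12476
Contributions (O − E)²/E:
  (39 − 50.69386)²/50.69386 = 2.6975
  (62 − 50.30614)²/50.30614 = 2.7183
  (39 − 88.83973)²/88.83973 = 27.9604
  (138 − 88.16027)²/88.16027 = 28.1759
  (215 − 154.59117)²/154.59117 = 23.6057
  (93 − 153.40883)²/153.40883 = 23.7876
  (230 − 228.87524)²/228.87524 = 0.0055
  (226 − 227.12476)²/227.12476 = 0.0056
χ² = 2.6975 + 2.7183 + 27.9604 + 28.1759 + 23.6057 + 23.7876 + 0.0055 + 0.0056 = 108.957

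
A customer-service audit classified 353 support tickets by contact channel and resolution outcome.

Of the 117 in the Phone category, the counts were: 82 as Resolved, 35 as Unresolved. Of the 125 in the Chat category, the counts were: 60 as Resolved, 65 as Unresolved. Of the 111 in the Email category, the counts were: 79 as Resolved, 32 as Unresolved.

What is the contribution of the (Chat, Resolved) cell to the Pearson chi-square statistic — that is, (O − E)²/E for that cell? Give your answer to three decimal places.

4.260

Row total (Chat) = 125; column total (Resolved) = 221; N = 353.
Expected count E = 125 × 221 / 353 = 78.2578.
Contribution = (O − E)²/E = (60 − 78.2578)² / 78.2578 = 4.260.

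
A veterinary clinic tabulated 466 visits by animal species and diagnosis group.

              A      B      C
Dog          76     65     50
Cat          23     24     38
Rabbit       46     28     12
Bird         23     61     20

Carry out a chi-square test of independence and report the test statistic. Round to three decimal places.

48.927

Row totals: 191, 85, 86, 104. Column totals: 168, 178, 120. Grand total N = 466.
Expected counts (row total × column total / N):
  Dog, A: 191×168/466 = 68.8584
  Dog, B: 191×178/466 = 72.9571
  Dog, C: 191×120/466 = 49.1845
  Cat, A: 85×168/466 = 30.6438
  Cat, B: 85×178/466 = 32.4678
  Cat, C: 85×120/466 = 21.8884
  Rabbit, A: 86×168/466 = 31.0043
  Rabbit, B: 86×178/466 = 32.8498
  Rabbit, C: 86×120/466 = 22.1459
  Bird, A: 104×168/466 = 37.4936
  Bird, B: 104×178/466 = 39.7253
  Bird, C: 104×120/466 = 26.7811
Contributions (O − E)²/E:
  (76 − 68.8584)²/68.8584 = 0.7407
  (65 − 72.9571)²/72.9571 = 0.8678
  (50 − 49.1845)²/49.1845 = 0.0135
  (23 − 30.6438)²/30.6438 = 1.9067
  (24 − 32.4678)²/32.4678 = 2.2085
  (38 − 21.8884)²/21.8884 = 11.8594
  (46 − 31.0043)²/31.0043 = 7.2529
  (28 − 32.8498)²/32.8498 = 0.7160
  (12 − 22.1459)²/22.1459 = 4.6482
  (23 − 37.4936)²/37.4936 = 5.6027
  (61 − 39.7253)²/39.7253 = 11.3936
  (20 − 26.7811)²/26.7811 = 1.7170
χ² = 0.7407 + 0.8678 + 0.0135 + 1.9067 + 2.2085 + 11.8594 + 7.2529 + 0.7160 + 4.6482 + 5.6027 + 11.3936 + 1.7170 = 48.927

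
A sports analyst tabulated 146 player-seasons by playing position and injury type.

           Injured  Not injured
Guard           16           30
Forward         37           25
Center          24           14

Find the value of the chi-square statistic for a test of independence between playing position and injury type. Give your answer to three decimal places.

8.803

Row totals: 46, 62, 38. Column totals: 77, 69. Grand total N = 146.
Expected counts (row total × column total / N):
  Guard, Injured: 46×77/146 = 24.2603
  Guard, Not injured: 46×69/146 = 21.7397
  Forward, Injured: 62×77/146 = 32.6986
  Forward, Not injured: 62×69/146 = 29.3014
  Center, Injured: 38×77/146 = 20.0411
  Center, Not injured: 38×69/146 = 17.9589
Contributions (O − E)²/E:
  (16 − 24.2603)²/24.2603 = 2.8125
  (30 − 21.7397)²/21.7397 = 3.1386
  (37 − 32.6986)²/32.6986 = 0.5658
  (25 − 29.3014)²/29.3014 = 0.6314
  (24 − 20.0411)²/20.0411 = 0.7820
  (14 − 17.9589)²/17.9589 = 0.8727
χ² = 2.8125 + 3.1386 + 0.5658 + 0.6314 + 0.7820 + 0.8727 = 8.803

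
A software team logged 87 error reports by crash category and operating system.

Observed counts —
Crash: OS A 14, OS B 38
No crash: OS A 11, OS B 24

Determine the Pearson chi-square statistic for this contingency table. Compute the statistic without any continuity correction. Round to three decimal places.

Row totals: 52, 35. Column totals: 25, 62. Grand total N = 87.
Expected counts (row total × column total / N):
  Crash, OS A: 52×25/87 = 14.9425
  Crash, OS B: 52×62/87 = 37.0575
  No crash, OS A: 35×25/87 = 10.0575
  No crash, OS B: 35×62/87 = 24.9425
Contributions (O − E)²/E:
  (14 − 14.9425)²/14.9425 = 0.0594
  (38 − 37.0575)²/37.0575 = 0.0240
  (11 − 10.0575)²/10.0575 = 0.0883
  (24 − 24.9425)²/24.9425 = 0.0356
χ² = 0.0594 + 0.0240 + 0.0883 + 0.0356 = 0.207

0.207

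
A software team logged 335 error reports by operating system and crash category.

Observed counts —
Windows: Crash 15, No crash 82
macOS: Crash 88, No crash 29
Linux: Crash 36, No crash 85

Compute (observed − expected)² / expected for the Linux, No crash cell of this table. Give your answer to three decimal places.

2.851

Row total (Linux) = 121; column total (No crash) = 196; N = 335.
Expected count E = 121 × 196 / 335 = 70.7940.
Contribution = (O − E)²/E = (85 − 70.7940)² / 70.7940 = 2.851.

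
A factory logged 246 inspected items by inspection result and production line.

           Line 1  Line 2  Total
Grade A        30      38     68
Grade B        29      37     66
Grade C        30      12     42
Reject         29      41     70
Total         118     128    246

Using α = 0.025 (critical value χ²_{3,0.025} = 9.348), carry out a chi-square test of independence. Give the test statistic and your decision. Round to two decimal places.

Grand total N = 246.
Expected counts (row total × column total / N):
  Grade A, Line 1: 68×118/246 = 32.6179
  Grade A, Line 2: 68×128/246 = 35.3821
  Grade B, Line 1: 66×118/246 = 31.6585
  Grade B, Line 2: 66×128/246 = 34.3415
  Grade C, Line 1: 42×118/246 = 20.1463
  Grade C, Line 2: 42×128/246 = 21.8537
  Reject, Line 1: 70×118/246 = 33.5772
  Reject, Line 2: 70×128/246 = 36.4228
Contributions (O − E)²/E:
  (30 − 32.6179)²/32.6179 = 0.2101
  (38 − 35.3821)²/35.3821 = 0.1937
  (29 − 31.6585)²/31.6585 = 0.2232
  (37 − 34.3415)²/34.3415 = 0.2058
  (30 − 20.1463)²/20.1463 = 4.8195
  (12 − 21.8537)²/21.8537 = 4.4430
  (29 − 33.5772)²/33.5772 = 0.6240
  (41 − 36.4228)²/36.4228 = 0.5752
χ² = 0.2101 + 0.1937 + 0.2232 + 0.2058 + 4.8195 + 4.4430 + 0.6240 + 0.5752 = 11.29
df = (4−1)(2−1) = 3. Since 11.29 > 9.348, reject the null hypothesis of independence at α = 0.025.

11.29; reject H₀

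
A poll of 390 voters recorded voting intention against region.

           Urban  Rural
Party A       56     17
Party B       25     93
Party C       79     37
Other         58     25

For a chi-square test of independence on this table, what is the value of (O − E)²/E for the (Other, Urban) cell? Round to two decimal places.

2.90

Row total (Other) = 83; column total (Urban) = 218; N = 390.
Expected count E = 83 × 218 / 390 = 46.395.
Contribution = (O − E)²/E = (58 − 46.395)² / 46.395 = 2.90.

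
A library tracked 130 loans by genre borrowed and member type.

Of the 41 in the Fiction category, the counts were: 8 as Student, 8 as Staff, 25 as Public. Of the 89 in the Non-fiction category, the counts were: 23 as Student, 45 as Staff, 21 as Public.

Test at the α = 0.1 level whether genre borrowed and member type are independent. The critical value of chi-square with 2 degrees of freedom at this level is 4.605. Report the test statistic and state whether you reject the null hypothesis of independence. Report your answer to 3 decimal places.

18.193; reject H₀

Row totals: 41, 89. Column totals: 31, 53, 46. Grand total N = 130.
Expected counts (row total × column total / N):
  Fiction, Student: 41×31/130 = 9.7769
  Fiction, Staff: 41×53/130 = 16.7154
  Fiction, Public: 41×46/130 = 14.5077
  Non-fiction, Student: 89×31/130 = 21.2231
  Non-fiction, Staff: 89×53/130 = 36.2846
  Non-fiction, Public: 89×46/130 = 31.4923
Contributions (O − E)²/E:
  (8 − 9.7769)²/9.7769 = 0.3229
  (8 − 16.7154)²/16.7154 = 4.5442
  (25 − 14.5077)²/14.5077 = 7.5883
  (23 − 21.2231)²/21.2231 = 0.1488
  (45 − 36.2846)²/36.2846 = 2.0934
  (21 − 31.4923)²/31.4923 = 3.4957
χ² = 0.3229 + 4.5442 + 7.5883 + 0.1488 + 2.0934 + 3.4957 = 18.193
df = (2−1)(3−1) = 2. Since 18.193 > 4.605, reject the null hypothesis of independence at α = 0.1.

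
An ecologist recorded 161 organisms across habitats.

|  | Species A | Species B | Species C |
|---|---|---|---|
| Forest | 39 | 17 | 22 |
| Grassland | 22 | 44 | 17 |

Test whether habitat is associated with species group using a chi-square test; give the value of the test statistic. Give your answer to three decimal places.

Row totals: 78, 83. Column totals: 61, 61, 39. Grand total N = 161.
Expected counts (row total × column total / N):
  Forest, Species A: 78×61/161 = 29.5528
  Forest, Species B: 78×61/161 = 29.5528
  Forest, Species C: 78×39/161 = 18.8944
  Grassland, Species A: 83×61/161 = 31.4472
  Grassland, Species B: 83×61/161 = 31.4472
  Grassland, Species C: 83×39/161 = 20.1056
Contributions (O − E)²/E:
  (39 − 29.5528)²/29.5528 = 3.0200
  (17 − 29.5528)²/29.5528 = 5.3319
  (22 − 18.8944)²/18.8944 = 0.5105
  (22 − 31.4472)²/31.4472 = 2.8381
  (44 − 31.4472)²/31.4472 = 5.0107
  (17 − 20.1056)²/20.1056 = 0.4797
χ² = 3.0200 + 5.3319 + 0.5105 + 2.8381 + 5.0107 + 0.4797 = 17.191

17.191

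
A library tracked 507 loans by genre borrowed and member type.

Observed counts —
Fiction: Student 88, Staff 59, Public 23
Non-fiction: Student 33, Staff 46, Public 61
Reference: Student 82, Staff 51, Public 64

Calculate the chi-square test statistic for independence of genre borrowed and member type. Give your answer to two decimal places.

Row totals: 170, 140, 197. Column totals: 203, 156, 148. Grand total N = 507.
Expected counts (row total × column total / N):
  Fiction, Student: 170×203/507 = 68.0671
  Fiction, Staff: 170×156/507 = 52.3077
  Fiction, Public: 170×148/507 = 49.6252
  Non-fiction, Student: 140×203/507 = 56.0552
  Non-fiction, Staff: 140×156/507 = 43.0769
  Non-fiction, Public: 140×148/507 = 40.8679
  Reference, Student: 197×203/507 = 78.8777
  Reference, Staff: 197×156/507 = 60.6154
  Reference, Public: 197×148/507 = 57.5069
Contributions (O − E)²/E:
  (88 − 68.0671)²/68.0671 = 5.8372
  (59 − 52.3077)²/52.3077 = 0.8562
  (23 − 49.6252)²/49.6252 = 14.2851
  (33 − 56.0552)²/56.0552 = 9.4825
  (46 − 43.0769)²/43.0769 = 0.1984
  (61 − 40.8679)²/40.8679 = 9.9174
  (82 − 78.8777)²/78.8777 = 0.1236
  (51 − 60.6154)²/60.6154 = 1.5253
  (64 − 57.5069)²/57.5069 = 0.7331
χ² = 5.8372 + 0.8562 + 14.2851 + 9.4825 + 0.1984 + 9.9174 + 0.1236 + 1.5253 + 0.7331 = 42.96

42.96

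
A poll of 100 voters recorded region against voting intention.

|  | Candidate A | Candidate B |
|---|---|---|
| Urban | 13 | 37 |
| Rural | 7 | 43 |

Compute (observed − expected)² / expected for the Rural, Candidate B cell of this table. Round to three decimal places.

Row total (Rural) = 50; column total (Candidate B) = 80; N = 100.
Expected count E = 50 × 80 / 100 = 40.0000.
Contribution = (O − E)²/E = (43 − 40.0000)² / 40.0000 = 0.225.

0.225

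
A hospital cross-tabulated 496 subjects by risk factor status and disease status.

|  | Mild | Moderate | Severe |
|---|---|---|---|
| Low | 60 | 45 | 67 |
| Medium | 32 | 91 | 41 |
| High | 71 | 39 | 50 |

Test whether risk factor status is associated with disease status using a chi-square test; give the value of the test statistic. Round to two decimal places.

Row totals: 172, 164, 160. Column totals: 163, 175, 158. Grand total N = 496.
Expected counts (row total × column total / N):
  Low, Mild: 172×163/496 = 56.5242
  Low, Moderate: 172×175/496 = 60.6855
  Low, Severe: 172×158/496 = 54.7903
  Medium, Mild: 164×163/496 = 53.8952
  Medium, Moderate: 164×175/496 = 57.8629
  Medium, Severe: 164×158/496 = 52.2419
  High, Mild: 160×163/496 = 52.5806
  High, Moderate: 160×175/496 = 56.4516
  High, Severe: 160×158/496 = 50.9677
Contributions (O − E)²/E:
  (60 − 56.5242)²/56.5242 = 0.2137
  (45 − 60.6855)²/60.6855 = 4.0543
  (67 − 54.7903)²/54.7903 = 2.7209
  (32 − 53.8952)²/53.8952 = 8.8950
  (91 − 57.8629)²/57.8629 = 18.9771
  (41 − 52.2419)²/52.2419 = 2.4191
  (71 − 52.5806)²/52.5806 = 6.4525
  (39 − 56.4516)²/56.4516 = 5.3950
  (50 − 50.9677)²/50.9677 = 0.0184
χ² = 0.2137 + 4.0543 + 2.7209 + 8.8950 + 18.9771 + 2.4191 + 6.4525 + 5.3950 + 0.0184 = 49.15

49.15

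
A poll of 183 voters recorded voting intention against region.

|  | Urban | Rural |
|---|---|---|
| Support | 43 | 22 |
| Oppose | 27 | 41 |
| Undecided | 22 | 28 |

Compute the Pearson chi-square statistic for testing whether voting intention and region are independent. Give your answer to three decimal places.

10.382

Row totals: 65, 68, 50. Column totals: 92, 91. Grand total N = 183.
Expected counts (row total × column total / N):
  Support, Urban: 65×92/183 = 32.6776
  Support, Rural: 65×91/183 = 32.3224
  Oppose, Urban: 68×92/183 = 34.1858
  Oppose, Rural: 68×91/183 = 33.8142
  Undecided, Urban: 50×92/183 = 25.1366
  Undecided, Rural: 50×91/183 = 24.8634
Contributions (O − E)²/E:
  (43 − 32.6776)²/32.6776 = 3.2607
  (22 − 32.3224)²/32.3224 = 3.2965
  (27 − 34.1858)²/34.1858 = 1.5104
  (41 − 33.8142)²/33.8142 = 1.5270
  (22 − 25.1366)²/25.1366 = 0.3914
  (28 − 24.8634)²/24.8634 = 0.3957
χ² = 3.2607 + 3.2965 + 1.5104 + 1.5270 + 0.3914 + 0.3957 = 10.382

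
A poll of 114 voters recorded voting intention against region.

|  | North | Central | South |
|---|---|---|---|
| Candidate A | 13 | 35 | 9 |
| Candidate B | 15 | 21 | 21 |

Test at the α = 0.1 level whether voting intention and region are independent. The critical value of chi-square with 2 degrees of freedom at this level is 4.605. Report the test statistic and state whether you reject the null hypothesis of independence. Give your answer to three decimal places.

8.443; reject H₀

Row totals: 57, 57. Column totals: 28, 56, 30. Grand total N = 114.
Expected counts (row total × column total / N):
  Candidate A, North: 57×28/114 = 14.0000
  Candidate A, Central: 57×56/114 = 28.0000
  Candidate A, South: 57×30/114 = 15.0000
  Candidate B, North: 57×28/114 = 14.0000
  Candidate B, Central: 57×56/114 = 28.0000
  Candidate B, South: 57×30/114 = 15.0000
Contributions (O − E)²/E:
  (13 − 14.0000)²/14.0000 = 0.0714
  (35 − 28.0000)²/28.0000 = 1.7500
  (9 − 15.0000)²/15.0000 = 2.4000
  (15 − 14.0000)²/14.0000 = 0.0714
  (21 − 28.0000)²/28.0000 = 1.7500
  (21 − 15.0000)²/15.0000 = 2.4000
χ² = 0.0714 + 1.7500 + 2.4000 + 0.0714 + 1.7500 + 2.4000 = 8.443
df = (2−1)(3−1) = 2. Since 8.443 > 4.605, reject the null hypothesis of independence at α = 0.1.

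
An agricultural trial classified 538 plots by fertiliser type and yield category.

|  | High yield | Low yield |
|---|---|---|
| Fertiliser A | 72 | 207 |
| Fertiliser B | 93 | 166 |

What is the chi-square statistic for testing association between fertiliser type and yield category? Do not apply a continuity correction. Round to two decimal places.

6.44

Row totals: 279, 259. Column totals: 165, 373. Grand total N = 538.
Expected counts (row total × column total / N):
  Fertiliser A, High yield: 279×165/538 = 85.567
  Fertiliser A, Low yield: 279×373/538 = 193.433
  Fertiliser B, High yield: 259×165/538 = 79.433
  Fertiliser B, Low yield: 259×373/538 = 179.567
Contributions (O − E)²/E:
  (72 − 85.567)²/85.567 = 2.1511
  (207 − 193.433)²/193.433 = 0.9516
  (93 − 79.433)²/79.433 = 2.3172
  (166 − 179.567)²/179.567 = 1.0250
χ² = 2.1511 + 0.9516 + 2.3172 + 1.0250 = 6.44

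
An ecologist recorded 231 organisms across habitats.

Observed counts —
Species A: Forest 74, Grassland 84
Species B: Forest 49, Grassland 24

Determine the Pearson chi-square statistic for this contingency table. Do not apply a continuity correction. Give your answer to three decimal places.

Row totals: 158, 73. Column totals: 123, 108. Grand total N = 231.
Expected counts (row total × column total / N):
  Species A, Forest: 158×123/231 = 84.1299
  Species A, Grassland: 158×108/231 = 73.8701
  Species B, Forest: 73×123/231 = 38.8701
  Species B, Grassland: 73×108/231 = 34.1299
Contributions (O − E)²/E:
  (74 − 84.1299)²/84.1299 = 1.2197
  (84 − 73.8701)²/73.8701 = 1.3891
  (49 − 38.8701)²/38.8701 = 2.6399
  (24 − 34.1299)²/34.1299 = 3.0066
χ² = 1.2197 + 1.3891 + 2.6399 + 3.0066 = 8.255

8.255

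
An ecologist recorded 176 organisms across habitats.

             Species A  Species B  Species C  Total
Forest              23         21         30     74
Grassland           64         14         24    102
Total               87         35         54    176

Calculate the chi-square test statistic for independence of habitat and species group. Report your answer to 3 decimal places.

Grand total N = 176.
Expected counts (row total × column total / N):
  Forest, Species A: 74×87/176 = 36.5795
  Forest, Species B: 74×35/176 = 14.7159
  Forest, Species C: 74×54/176 = 22.7045
  Grassland, Species A: 102×87/176 = 50.4205
  Grassland, Species B: 102×35/176 = 20.2841
  Grassland, Species C: 102×54/176 = 31.2955
Contributions (O − E)²/E:
  (23 − 36.5795)²/36.5795 = 5.0412
  (21 − 14.7159)²/14.7159 = 2.6835
  (30 − 22.7045)²/22.7045 = 2.3442
  (64 − 50.4205)²/50.4205 = 3.6573
  (14 − 20.2841)²/20.2841 = 1.9468
  (24 − 31.2955)²/31.2955 = 1.7007
χ² = 5.0412 + 2.6835 + 2.3442 + 3.6573 + 1.9468 + 1.7007 = 17.374

17.374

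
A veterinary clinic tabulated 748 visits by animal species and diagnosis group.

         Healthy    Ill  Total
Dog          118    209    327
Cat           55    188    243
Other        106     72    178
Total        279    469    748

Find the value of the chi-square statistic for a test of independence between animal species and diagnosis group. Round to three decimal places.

Grand total N = 748.
Expected counts (row total × column total / N):
  Dog, Healthy: 327×279/748 = 121.9693
  Dog, Ill: 327×469/748 = 205.0307
  Cat, Healthy: 243×279/748 = 90.6377
  Cat, Ill: 243×469/748 = 152.3623
  Other, Healthy: 178×279/748 = 66.3930
  Other, Ill: 178×469/748 = 111.6070
Contributions (O − E)²/E:
  (118 − 121.9693)²/121.9693 = 0.1292
  (209 − 205.0307)²/205.0307 = 0.0768
  (55 − 90.6377)²/90.6377 = 14.0123
  (188 − 152.3623)²/152.3623 = 8.3357
  (106 − 66.3930)²/66.3930 = 23.6277
  (72 − 111.6070)²/111.6070 = 14.0557
χ² = 0.1292 + 0.0768 + 14.0123 + 8.3357 + 23.6277 + 14.0557 = 60.237

60.237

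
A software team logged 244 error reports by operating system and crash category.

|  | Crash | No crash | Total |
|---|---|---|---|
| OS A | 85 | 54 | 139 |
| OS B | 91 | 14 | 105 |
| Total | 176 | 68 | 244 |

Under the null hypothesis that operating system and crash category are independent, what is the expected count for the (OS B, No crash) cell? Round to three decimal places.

29.262

Row total (OS B) = 105; column total (No crash) = 68; grand total N = 244.
Expected count = (row total × column total) / N = 105 × 68 / 244 = 29.262.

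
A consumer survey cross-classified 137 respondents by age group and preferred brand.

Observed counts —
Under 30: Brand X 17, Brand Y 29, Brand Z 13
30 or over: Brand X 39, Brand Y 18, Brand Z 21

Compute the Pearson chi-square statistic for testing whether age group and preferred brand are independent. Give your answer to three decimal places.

Row totals: 59, 78. Column totals: 56, 47, 34. Grand total N = 137.
Expected counts (row total × column total / N):
  Under 30, Brand X: 59×56/137 = 24.1168
  Under 30, Brand Y: 59×47/137 = 20.2409
  Under 30, Brand Z: 59×34/137 = 14.6423
  30 or over, Brand X: 78×56/137 = 31.8832
  30 or over, Brand Y: 78×47/137 = 26.7591
  30 or over, Brand Z: 78×34/137 = 19.3577
Contributions (O − E)²/E:
  (17 − 24.1168)²/24.1168 = 2.1001
  (29 − 20.2409)²/20.2409 = 3.7904
  (13 − 14.6423)²/14.6423 = 0.1842
  (39 − 31.8832)²/31.8832 = 1.5886
  (18 − 26.7591)²/26.7591 = 2.8671
  (21 − 19.3577)²/19.3577 = 0.1393
χ² = 2.1001 + 3.7904 + 0.1842 + 1.5886 + 2.8671 + 0.1393 = 10.670

10.670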